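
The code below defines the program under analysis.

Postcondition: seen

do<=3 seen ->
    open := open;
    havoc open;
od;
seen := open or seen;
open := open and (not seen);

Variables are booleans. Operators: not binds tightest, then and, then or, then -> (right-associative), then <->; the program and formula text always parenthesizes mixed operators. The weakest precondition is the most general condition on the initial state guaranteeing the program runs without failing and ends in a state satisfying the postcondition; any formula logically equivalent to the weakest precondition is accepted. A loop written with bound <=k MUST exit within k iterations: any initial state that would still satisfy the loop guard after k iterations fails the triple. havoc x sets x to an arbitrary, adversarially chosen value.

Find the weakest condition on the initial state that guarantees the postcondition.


Working backward. After the program, seen must hold.
Before open := open and (not seen): seen
Before seen := open or seen: open or seen
Before the loop (bound <=3), unroll the exhaustion recursion (WP_0 = exit-now case; WP_j = one more guarded iteration, up to j = 3):
  WP_0: (not seen) and (open or seen)
  WP_1: (not seen) and ((not seen) -> (open or seen))
  WP_2: (seen -> ((not seen) and ((not seen) -> seen))) and ((not seen) -> (open or seen))
  WP_3: (seen -> ((seen -> ((not seen) and ((not seen) -> seen))) and ((not seen) -> seen))) and ((not seen) -> (open or seen))
So before the loop: (seen -> ((seen -> ((not seen) and ((not seen) -> seen))) and ((not seen) -> seen))) and ((not seen) -> (open or seen))
Answer: WP = (seen -> ((seen -> ((not seen) and ((not seen) -> seen))) and ((not seen) -> seen))) and ((not seen) -> (open or seen))


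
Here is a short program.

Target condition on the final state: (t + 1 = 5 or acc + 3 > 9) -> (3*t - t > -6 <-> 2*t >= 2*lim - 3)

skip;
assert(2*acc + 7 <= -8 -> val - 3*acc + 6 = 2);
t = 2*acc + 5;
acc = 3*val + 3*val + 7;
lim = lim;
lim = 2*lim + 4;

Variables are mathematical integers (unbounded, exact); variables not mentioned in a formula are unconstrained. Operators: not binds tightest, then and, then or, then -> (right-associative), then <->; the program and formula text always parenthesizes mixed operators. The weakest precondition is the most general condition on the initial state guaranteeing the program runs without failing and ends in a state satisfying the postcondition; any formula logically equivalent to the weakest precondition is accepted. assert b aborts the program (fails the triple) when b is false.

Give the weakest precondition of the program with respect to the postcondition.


Working backward. After the program, the postcondition (t + 1 = 5 or acc + 3 > 9) -> (3*t - t > -6 <-> 2*t >= 2*lim - 3) must hold; in canonical form it is (t = 4 or acc > 6) -> (2*t > -6 <-> 2*t >= 2*lim - 3).
Before lim := 2*lim + 4: (t = 4 or acc > 6) -> (2*t > -6 <-> 2*t >= 4*lim + 5)
Before lim := lim: (t = 4 or acc > 6) -> (2*t > -6 <-> 2*t >= 4*lim + 5)
Before acc := 3*val + 3*val + 7: (t = 4 or 6*val > -1) -> (2*t > -6 <-> 2*t >= 4*lim + 5)
Before t := 2*acc + 5: (2*acc = -1 or 6*val > -1) -> (4*acc > -16 <-> 4*acc >= 4*lim - 5)
Before assert 2*acc + 7 <= -8 -> val - 3*acc + 6 = 2: (2*acc <= -15 -> val = 3*acc - 4) and ((2*acc = -1 or 6*val > -1) -> (4*acc > -16 <-> 4*acc >= 4*lim - 5))
Before skip: (2*acc <= -15 -> val = 3*acc - 4) and ((2*acc = -1 or 6*val > -1) -> (4*acc > -16 <-> 4*acc >= 4*lim - 5))
Answer: WP = (2*acc <= -15 -> val = 3*acc - 4) and ((2*acc = -1 or 6*val > -1) -> (4*acc > -16 <-> 4*acc >= 4*lim - 5))


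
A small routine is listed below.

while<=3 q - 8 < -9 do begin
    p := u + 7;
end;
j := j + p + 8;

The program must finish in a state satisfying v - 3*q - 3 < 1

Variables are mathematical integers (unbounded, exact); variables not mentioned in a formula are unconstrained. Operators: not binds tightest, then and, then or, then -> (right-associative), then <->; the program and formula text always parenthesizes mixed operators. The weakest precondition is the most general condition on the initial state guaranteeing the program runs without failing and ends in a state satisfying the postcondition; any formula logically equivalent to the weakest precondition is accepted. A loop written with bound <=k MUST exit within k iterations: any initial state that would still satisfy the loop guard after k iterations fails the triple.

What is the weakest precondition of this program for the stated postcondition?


Working backward. After the program, the postcondition v - 3*q - 3 < 1 must hold; in canonical form it is v < 3*q + 4.
Before j := j + p + 8: v < 3*q + 4
Before the loop (bound <=3), unroll the exhaustion recursion (WP_0 = exit-now case; WP_j = one more guarded iteration, up to j = 3):
  WP_0: (not (q < -1)) and v < 3*q + 4
  WP_1: (q < -1 -> ((not (q < -1)) and v < 3*q + 4)) and ((not (q < -1)) -> v < 3*q + 4)
  WP_2: (q < -1 -> ((q < -1 -> ((not (q < -1)) and v < 3*q + 4)) and ((not (q < -1)) -> v < 3*q + 4))) and ((not (q < -1)) -> v < 3*q + 4)
  WP_3: (q < -1 -> ((q < -1 -> ((q < -1 -> ((not (q < -1)) and v < 3*q + 4)) and ((not (q < -1)) -> v < 3*q + 4))) and ((not (q < -1)) -> v < 3*q + 4))) and ((not (q < -1)) -> v < 3*q + 4)
So before the loop: (q < -1 -> ((q < -1 -> ((q < -1 -> ((not (q < -1)) and v < 3*q + 4)) and ((not (q < -1)) -> v < 3*q + 4))) and ((not (q < -1)) -> v < 3*q + 4))) and ((not (q < -1)) -> v < 3*q + 4)
Answer: WP = (q < -1 -> ((q < -1 -> ((q < -1 -> ((not (q < -1)) and v < 3*q + 4)) and ((not (q < -1)) -> v < 3*q + 4))) and ((not (q < -1)) -> v < 3*q + 4))) and ((not (q < -1)) -> v < 3*q + 4)


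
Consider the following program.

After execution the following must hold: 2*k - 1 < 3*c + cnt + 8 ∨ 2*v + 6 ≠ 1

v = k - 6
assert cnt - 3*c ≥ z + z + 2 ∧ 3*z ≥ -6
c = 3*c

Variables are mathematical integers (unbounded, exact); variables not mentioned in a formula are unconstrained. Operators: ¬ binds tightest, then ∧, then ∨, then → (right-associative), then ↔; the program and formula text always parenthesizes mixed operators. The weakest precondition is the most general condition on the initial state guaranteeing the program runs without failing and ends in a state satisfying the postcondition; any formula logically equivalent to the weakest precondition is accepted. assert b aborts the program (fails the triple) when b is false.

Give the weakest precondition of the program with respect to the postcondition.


Working backward. After the program, the postcondition 2*k - 1 < 3*c + cnt + 8 ∨ 2*v + 6 ≠ 1 must hold; in canonical form it is 2*k < 3*c + cnt + 9 ∨ 2*v ≠ -5.
Before c := 3*c: 2*k < 9*c + cnt + 9 ∨ 2*v ≠ -5
Before assert cnt - 3*c ≥ z + z + 2 ∧ 3*z ≥ -6: cnt ≥ 3*c + 2*z + 2 ∧ 3*z ≥ -6 ∧ (2*k < 9*c + cnt + 9 ∨ 2*v ≠ -5)
Before v := k - 6: cnt ≥ 3*c + 2*z + 2 ∧ 3*z ≥ -6 ∧ (2*k < 9*c + cnt + 9 ∨ 2*k ≠ 7)
Answer: WP = cnt ≥ 3*c + 2*z + 2 ∧ 3*z ≥ -6 ∧ (2*k < 9*c + cnt + 9 ∨ 2*k ≠ 7)


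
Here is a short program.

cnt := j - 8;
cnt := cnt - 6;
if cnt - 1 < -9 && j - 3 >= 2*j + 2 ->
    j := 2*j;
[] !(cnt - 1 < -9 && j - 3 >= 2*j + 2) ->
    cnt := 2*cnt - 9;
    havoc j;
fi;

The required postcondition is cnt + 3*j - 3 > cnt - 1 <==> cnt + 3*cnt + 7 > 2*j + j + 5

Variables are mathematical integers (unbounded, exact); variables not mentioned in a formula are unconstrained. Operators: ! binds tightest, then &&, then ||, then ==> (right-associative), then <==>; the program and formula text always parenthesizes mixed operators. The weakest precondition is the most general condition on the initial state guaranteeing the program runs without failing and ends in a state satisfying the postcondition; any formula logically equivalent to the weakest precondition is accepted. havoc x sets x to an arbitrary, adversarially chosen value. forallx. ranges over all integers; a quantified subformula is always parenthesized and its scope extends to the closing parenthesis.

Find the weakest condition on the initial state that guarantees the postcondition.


Working backward. After the program, the postcondition cnt + 3*j - 3 > cnt - 1 <==> cnt + 3*cnt + 7 > 2*j + j + 5 must hold; in canonical form it is 3*j > 2 <==> 4*cnt > 3*j - 2.
Then branch requires 6*j > 2 <==> 4*cnt > 6*j - 2; else branch requires forall j_1. (3*j_1 > 2 <==> 8*cnt > 3*j_1 + 34).
Before the if: ((cnt < -8 && j <= -5) ==> (6*j > 2 <==> 4*cnt > 6*j - 2)) && ((!(cnt < -8 && j <= -5)) ==> (forall j_1. (3*j_1 > 2 <==> 8*cnt > 3*j_1 + 34)))
Before cnt := cnt - 6: ((cnt < -2 && j <= -5) ==> (6*j > 2 <==> 4*cnt > 6*j + 22)) && ((!(cnt < -2 && j <= -5)) ==> (forall j_1. (3*j_1 > 2 <==> 8*cnt > 3*j_1 + 82)))
Before cnt := j - 8: ((j < 6 && j <= -5) ==> (6*j > 2 <==> 2*j < -54)) && ((!(j < 6 && j <= -5)) ==> (forall j_1. (3*j_1 > 2 <==> 8*j > 3*j_1 + 146)))
Answer: WP = ((j < 6 && j <= -5) ==> (6*j > 2 <==> 2*j < -54)) && ((!(j < 6 && j <= -5)) ==> (forall j_1. (3*j_1 > 2 <==> 8*j > 3*j_1 + 146)))


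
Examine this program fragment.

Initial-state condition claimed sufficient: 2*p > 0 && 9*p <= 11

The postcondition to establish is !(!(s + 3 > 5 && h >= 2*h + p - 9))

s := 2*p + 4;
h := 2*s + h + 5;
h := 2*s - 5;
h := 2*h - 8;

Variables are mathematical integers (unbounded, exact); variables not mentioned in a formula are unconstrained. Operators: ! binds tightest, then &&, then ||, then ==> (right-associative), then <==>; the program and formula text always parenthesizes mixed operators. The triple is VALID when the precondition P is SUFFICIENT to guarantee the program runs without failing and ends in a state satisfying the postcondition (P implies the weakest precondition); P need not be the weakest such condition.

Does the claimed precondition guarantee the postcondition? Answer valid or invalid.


Working backward. After the program, the postcondition !(!(s + 3 > 5 && h >= 2*h + p - 9)) must hold; in canonical form it is s > 2 && h + p <= 9.
Before h := 2*h - 8: s > 2 && 2*h + p <= 17
Before h := 2*s - 5: s > 2 && p + 4*s <= 27
Before h := 2*s + h + 5: s > 2 && p + 4*s <= 27
Before s := 2*p + 4: 2*p > -2 && 9*p <= 11
The weakest precondition is 2*p > -2 && 9*p <= 11.
Check whether 2*p > 0 && 9*p <= 11 implies it.
Every state satisfying the precondition satisfies the weakest precondition: the implication holds.
Answer: valid


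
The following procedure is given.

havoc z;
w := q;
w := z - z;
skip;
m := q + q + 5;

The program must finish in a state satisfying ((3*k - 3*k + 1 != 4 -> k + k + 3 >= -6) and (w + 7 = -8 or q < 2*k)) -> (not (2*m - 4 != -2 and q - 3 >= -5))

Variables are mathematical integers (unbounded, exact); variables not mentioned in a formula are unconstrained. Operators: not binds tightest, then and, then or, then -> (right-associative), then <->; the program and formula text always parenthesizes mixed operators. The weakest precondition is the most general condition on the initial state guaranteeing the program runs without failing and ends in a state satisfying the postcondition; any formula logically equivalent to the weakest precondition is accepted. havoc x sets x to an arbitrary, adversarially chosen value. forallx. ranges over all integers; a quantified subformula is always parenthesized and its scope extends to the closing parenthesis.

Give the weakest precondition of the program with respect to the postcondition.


Working backward. After the program, the postcondition ((3*k - 3*k + 1 != 4 -> k + k + 3 >= -6) and (w + 7 = -8 or q < 2*k)) -> (not (2*m - 4 != -2 and q - 3 >= -5)) must hold; in canonical form it is (2*k >= -9 and (w = -15 or q < 2*k)) -> (not (2*m != 2 and q >= -2)).
Before m := q + q + 5: (2*k >= -9 and (w = -15 or q < 2*k)) -> (not (4*q != -8 and q >= -2))
Before skip: (2*k >= -9 and (w = -15 or q < 2*k)) -> (not (4*q != -8 and q >= -2))
Before w := z - z: (2*k >= -9 and q < 2*k) -> (not (4*q != -8 and q >= -2))
Before w := q: (2*k >= -9 and q < 2*k) -> (not (4*q != -8 and q >= -2))
Before havoc z: (2*k >= -9 and q < 2*k) -> (not (4*q != -8 and q >= -2))
Answer: WP = (2*k >= -9 and q < 2*k) -> (not (4*q != -8 and q >= -2))


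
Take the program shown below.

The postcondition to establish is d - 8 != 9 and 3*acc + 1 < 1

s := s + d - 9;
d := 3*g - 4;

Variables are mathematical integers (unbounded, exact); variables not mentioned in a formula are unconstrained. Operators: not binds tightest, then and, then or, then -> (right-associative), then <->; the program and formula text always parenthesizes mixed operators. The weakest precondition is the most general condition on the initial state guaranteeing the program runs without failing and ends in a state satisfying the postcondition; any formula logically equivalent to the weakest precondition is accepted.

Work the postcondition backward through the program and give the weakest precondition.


Working backward. After the program, the postcondition d - 8 != 9 and 3*acc + 1 < 1 must hold; in canonical form it is d != 17 and 3*acc < 0.
Before d := 3*g - 4: 3*g != 21 and 3*acc < 0
Before s := s + d - 9: 3*g != 21 and 3*acc < 0
Answer: WP = 3*g != 21 and 3*acc < 0


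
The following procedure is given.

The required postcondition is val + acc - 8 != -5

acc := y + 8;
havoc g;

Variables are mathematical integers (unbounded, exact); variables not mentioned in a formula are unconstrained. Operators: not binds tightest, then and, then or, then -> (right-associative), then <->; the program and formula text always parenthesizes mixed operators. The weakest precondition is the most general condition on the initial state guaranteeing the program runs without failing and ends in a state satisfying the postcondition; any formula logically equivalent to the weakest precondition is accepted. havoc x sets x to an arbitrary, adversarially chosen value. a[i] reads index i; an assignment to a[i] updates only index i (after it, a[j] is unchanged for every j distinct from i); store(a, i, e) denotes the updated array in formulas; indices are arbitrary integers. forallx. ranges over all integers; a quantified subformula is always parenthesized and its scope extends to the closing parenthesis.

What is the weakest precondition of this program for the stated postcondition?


Working backward. After the program, the postcondition val + acc - 8 != -5 must hold; in canonical form it is acc + val != 3.
Before havoc g: acc + val != 3
Before acc := y + 8: val + y != -5
Answer: WP = val + y != -5


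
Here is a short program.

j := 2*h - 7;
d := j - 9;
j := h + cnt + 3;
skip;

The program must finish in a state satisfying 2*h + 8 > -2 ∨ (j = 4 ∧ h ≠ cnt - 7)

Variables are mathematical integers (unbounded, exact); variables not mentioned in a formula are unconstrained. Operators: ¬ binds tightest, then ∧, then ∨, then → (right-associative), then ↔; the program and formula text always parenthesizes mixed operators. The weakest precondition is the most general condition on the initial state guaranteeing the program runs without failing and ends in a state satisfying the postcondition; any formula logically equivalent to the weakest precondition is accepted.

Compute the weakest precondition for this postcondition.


Working backward. After the program, the postcondition 2*h + 8 > -2 ∨ (j = 4 ∧ h ≠ cnt - 7) must hold; in canonical form it is 2*h > -10 ∨ (j = 4 ∧ h ≠ cnt - 7).
Before skip: 2*h > -10 ∨ (j = 4 ∧ h ≠ cnt - 7)
Before j := h + cnt + 3: 2*h > -10 ∨ (cnt + h = 1 ∧ h ≠ cnt - 7)
Before d := j - 9: 2*h > -10 ∨ (cnt + h = 1 ∧ h ≠ cnt - 7)
Before j := 2*h - 7: 2*h > -10 ∨ (cnt + h = 1 ∧ h ≠ cnt - 7)
Answer: WP = 2*h > -10 ∨ (cnt + h = 1 ∧ h ≠ cnt - 7)


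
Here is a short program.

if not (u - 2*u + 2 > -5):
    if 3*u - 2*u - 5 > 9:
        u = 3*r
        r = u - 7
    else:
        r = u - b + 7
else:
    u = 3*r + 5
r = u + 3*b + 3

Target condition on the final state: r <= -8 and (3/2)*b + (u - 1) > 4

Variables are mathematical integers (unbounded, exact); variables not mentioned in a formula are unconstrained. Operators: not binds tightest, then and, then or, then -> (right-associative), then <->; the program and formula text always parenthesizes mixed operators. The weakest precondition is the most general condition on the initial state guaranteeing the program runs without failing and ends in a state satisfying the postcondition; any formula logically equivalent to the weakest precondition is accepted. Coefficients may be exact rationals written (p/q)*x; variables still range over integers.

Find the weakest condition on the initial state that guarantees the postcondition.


Working backward. After the program, the postcondition r <= -8 and (3/2)*b + (u - 1) > 4 must hold; in canonical form it is r <= -8 and (3/2)*b + u > 5.
Before r := u + 3*b + 3: 3*b + u <= -11 and (3/2)*b + u > 5
Then branch requires (u > 14 -> (3*b + 3*r <= -11 and (3/2)*b + 3*r > 5)) and ((not (u > 14)) -> (3*b + u <= -11 and (3/2)*b + u > 5)); else branch requires 3*b + 3*r <= -16 and (3/2)*b + 3*r > 0.
Before the if: ((not (u < 7)) -> ((u > 14 -> (3*b + 3*r <= -11 and (3/2)*b + 3*r > 5)) and ((not (u > 14)) -> (3*b + u <= -11 and (3/2)*b + u > 5)))) and (u < 7 -> (3*b + 3*r <= -16 and (3/2)*b + 3*r > 0))
Answer: WP = ((not (u < 7)) -> ((u > 14 -> (3*b + 3*r <= -11 and (3/2)*b + 3*r > 5)) and ((not (u > 14)) -> (3*b + u <= -11 and (3/2)*b + u > 5)))) and (u < 7 -> (3*b + 3*r <= -16 and (3/2)*b + 3*r > 0))


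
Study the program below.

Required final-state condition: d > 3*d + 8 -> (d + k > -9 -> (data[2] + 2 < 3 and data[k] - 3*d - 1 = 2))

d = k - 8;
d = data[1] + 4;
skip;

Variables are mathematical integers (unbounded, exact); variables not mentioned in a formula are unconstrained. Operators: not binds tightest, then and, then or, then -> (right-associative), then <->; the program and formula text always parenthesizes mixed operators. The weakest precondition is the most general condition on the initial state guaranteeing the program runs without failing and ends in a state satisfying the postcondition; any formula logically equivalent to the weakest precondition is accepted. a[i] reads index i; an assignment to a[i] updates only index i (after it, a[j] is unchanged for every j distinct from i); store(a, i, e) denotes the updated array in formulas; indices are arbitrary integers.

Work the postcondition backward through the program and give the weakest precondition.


Working backward. After the program, the postcondition d > 3*d + 8 -> (d + k > -9 -> (data[2] + 2 < 3 and data[k] - 3*d - 1 = 2)) must hold; in canonical form it is 2*d < -8 -> (d + k > -9 -> (data[2] < 1 and data[k] = 3*d + 3)).
Before skip: 2*d < -8 -> (d + k > -9 -> (data[2] < 1 and data[k] = 3*d + 3))
Before d := data[1] + 4: 2*data[1] < -16 -> (data[1] + k > -13 -> (data[2] < 1 and data[k] = 3*data[1] + 15))
Before d := k - 8: 2*data[1] < -16 -> (data[1] + k > -13 -> (data[2] < 1 and data[k] = 3*data[1] + 15))
Answer: WP = 2*data[1] < -16 -> (data[1] + k > -13 -> (data[2] < 1 and data[k] = 3*data[1] + 15))


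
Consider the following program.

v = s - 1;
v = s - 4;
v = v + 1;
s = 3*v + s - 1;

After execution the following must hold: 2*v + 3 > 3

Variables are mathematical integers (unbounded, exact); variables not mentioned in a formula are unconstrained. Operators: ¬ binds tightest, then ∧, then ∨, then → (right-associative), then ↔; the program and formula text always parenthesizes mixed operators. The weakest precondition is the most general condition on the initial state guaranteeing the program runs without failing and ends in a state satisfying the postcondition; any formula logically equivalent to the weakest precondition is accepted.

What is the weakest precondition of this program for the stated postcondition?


Working backward. After the program, the postcondition 2*v + 3 > 3 must hold; in canonical form it is 2*v > 0.
Before s := 3*v + s - 1: 2*v > 0
Before v := v + 1: 2*v > -2
Before v := s - 4: 2*s > 6
Before v := s - 1: 2*s > 6
Answer: WP = 2*s > 6


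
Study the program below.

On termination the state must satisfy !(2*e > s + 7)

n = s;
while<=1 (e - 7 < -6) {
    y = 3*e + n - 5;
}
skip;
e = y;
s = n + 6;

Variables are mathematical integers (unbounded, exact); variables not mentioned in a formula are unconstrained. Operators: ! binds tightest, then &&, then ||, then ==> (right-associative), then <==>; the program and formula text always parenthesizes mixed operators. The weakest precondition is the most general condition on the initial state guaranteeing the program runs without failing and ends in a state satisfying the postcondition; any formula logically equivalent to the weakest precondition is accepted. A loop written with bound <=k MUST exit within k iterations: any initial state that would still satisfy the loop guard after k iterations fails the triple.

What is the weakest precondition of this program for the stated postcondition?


Working backward. After the program, !(2*e > s + 7) must hold.
Before s := n + 6: !(2*e > n + 13)
Before e := y: !(2*y > n + 13)
Before skip: !(2*y > n + 13)
Before the loop (bound <=1), unroll the exhaustion recursion (WP_0 = exit-now case; WP_j = one more guarded iteration, up to j = 1):
  WP_0: (!(e < 1)) && (!(2*y > n + 13))
  WP_1: (e < 1 ==> ((!(e < 1)) && (!(6*e + n > 23)))) && ((!(e < 1)) ==> (!(2*y > n + 13)))
So before the loop: (e < 1 ==> ((!(e < 1)) && (!(6*e + n > 23)))) && ((!(e < 1)) ==> (!(2*y > n + 13)))
Before n := s: (e < 1 ==> ((!(e < 1)) && (!(6*e + s > 23)))) && ((!(e < 1)) ==> (!(2*y > s + 13)))
Answer: WP = (e < 1 ==> ((!(e < 1)) && (!(6*e + s > 23)))) && ((!(e < 1)) ==> (!(2*y > s + 13)))


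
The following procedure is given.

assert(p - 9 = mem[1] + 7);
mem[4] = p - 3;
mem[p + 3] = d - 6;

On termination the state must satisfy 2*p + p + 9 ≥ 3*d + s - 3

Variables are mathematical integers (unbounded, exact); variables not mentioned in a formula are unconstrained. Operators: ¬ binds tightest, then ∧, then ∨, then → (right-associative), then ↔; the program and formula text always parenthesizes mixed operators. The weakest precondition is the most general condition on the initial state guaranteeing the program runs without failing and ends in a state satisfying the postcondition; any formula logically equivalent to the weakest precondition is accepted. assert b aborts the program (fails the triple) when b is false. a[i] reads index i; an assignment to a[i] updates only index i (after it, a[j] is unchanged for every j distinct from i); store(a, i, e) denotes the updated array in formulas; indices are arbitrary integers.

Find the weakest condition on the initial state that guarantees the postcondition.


Working backward. After the program, the postcondition 2*p + p + 9 ≥ 3*d + s - 3 must hold; in canonical form it is 3*p ≥ 3*d + s - 12.
Before mem[p + 3] := d - 6: 3*p ≥ 3*d + s - 12
Before mem[4] := p - 3: 3*p ≥ 3*d + s - 12
Before assert p - 9 = mem[1] + 7: p = mem[1] + 16 ∧ 3*p ≥ 3*d + s - 12
Answer: WP = p = mem[1] + 16 ∧ 3*p ≥ 3*d + s - 12


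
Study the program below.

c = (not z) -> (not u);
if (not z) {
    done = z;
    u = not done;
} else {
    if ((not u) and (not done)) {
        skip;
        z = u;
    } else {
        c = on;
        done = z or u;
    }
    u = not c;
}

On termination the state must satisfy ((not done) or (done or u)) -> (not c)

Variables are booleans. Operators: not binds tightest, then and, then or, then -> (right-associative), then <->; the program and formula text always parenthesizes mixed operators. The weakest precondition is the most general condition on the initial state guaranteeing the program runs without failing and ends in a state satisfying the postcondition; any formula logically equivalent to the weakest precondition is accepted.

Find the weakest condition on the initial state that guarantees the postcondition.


Working backward. After the program, the postcondition ((not done) or (done or u)) -> (not c) must hold; in canonical form it is not c.
Then branch requires not c; else branch requires (((not u) and (not done)) -> (not c)) and ((not ((not u) and (not done))) -> (not on)).
Before the if: ((not z) -> (not c)) and (z -> ((((not u) and (not done)) -> (not c)) and ((not ((not u) and (not done))) -> (not on))))
Before c := (not z) -> (not u): ((not z) -> (not ((not z) -> (not u)))) and (z -> ((((not u) and (not done)) -> (not ((not z) -> (not u)))) and ((not ((not u) and (not done))) -> (not on))))
Answer: WP = ((not z) -> (not ((not z) -> (not u)))) and (z -> ((((not u) and (not done)) -> (not ((not z) -> (not u)))) and ((not ((not u) and (not done))) -> (not on))))


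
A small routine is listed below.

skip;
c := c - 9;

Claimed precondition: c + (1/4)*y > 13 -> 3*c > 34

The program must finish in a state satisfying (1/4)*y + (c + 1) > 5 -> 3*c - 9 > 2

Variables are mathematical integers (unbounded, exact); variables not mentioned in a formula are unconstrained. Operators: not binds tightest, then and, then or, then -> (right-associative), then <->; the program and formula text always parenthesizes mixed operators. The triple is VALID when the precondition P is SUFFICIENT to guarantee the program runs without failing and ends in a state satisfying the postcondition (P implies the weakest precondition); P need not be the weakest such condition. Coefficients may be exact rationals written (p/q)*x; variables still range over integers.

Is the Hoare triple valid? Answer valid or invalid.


Working backward. After the program, the postcondition (1/4)*y + (c + 1) > 5 -> 3*c - 9 > 2 must hold; in canonical form it is c + (1/4)*y > 4 -> 3*c > 11.
Before c := c - 9: c + (1/4)*y > 13 -> 3*c > 38
Before skip: c + (1/4)*y > 13 -> 3*c > 38
The weakest precondition is c + (1/4)*y > 13 -> 3*c > 38.
Check whether c + (1/4)*y > 13 -> 3*c > 34 implies it.
Countermodel: at the initial state c = 12, y = 5, the precondition holds but the weakest precondition fails.
Answer: invalid


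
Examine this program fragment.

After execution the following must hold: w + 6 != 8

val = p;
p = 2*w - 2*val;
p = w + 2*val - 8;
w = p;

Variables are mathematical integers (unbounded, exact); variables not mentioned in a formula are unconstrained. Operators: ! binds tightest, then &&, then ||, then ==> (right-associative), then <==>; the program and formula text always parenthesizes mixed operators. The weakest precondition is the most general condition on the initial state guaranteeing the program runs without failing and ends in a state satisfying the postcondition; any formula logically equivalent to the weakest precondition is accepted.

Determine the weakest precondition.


Working backward. After the program, the postcondition w + 6 != 8 must hold; in canonical form it is w != 2.
Before w := p: p != 2
Before p := w + 2*val - 8: 2*val + w != 10
Before p := 2*w - 2*val: 2*val + w != 10
Before val := p: 2*p + w != 10
Answer: WP = 2*p + w != 10


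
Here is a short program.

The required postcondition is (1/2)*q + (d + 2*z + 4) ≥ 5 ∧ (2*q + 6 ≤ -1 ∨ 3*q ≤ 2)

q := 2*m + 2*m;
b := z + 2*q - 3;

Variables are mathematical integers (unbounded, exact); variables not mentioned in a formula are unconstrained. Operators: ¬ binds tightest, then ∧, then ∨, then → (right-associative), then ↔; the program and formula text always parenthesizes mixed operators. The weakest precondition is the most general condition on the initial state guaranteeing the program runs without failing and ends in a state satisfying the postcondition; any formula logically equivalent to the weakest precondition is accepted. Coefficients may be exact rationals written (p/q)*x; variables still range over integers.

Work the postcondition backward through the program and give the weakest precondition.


Working backward. After the program, the postcondition (1/2)*q + (d + 2*z + 4) ≥ 5 ∧ (2*q + 6 ≤ -1 ∨ 3*q ≤ 2) must hold; in canonical form it is d + (1/2)*q + 2*z ≥ 1 ∧ (2*q ≤ -7 ∨ 3*q ≤ 2).
Before b := z + 2*q - 3: d + (1/2)*q + 2*z ≥ 1 ∧ (2*q ≤ -7 ∨ 3*q ≤ 2)
Before q := 2*m + 2*m: d + 2*m + 2*z ≥ 1 ∧ (8*m ≤ -7 ∨ 12*m ≤ 2)
Answer: WP = d + 2*m + 2*z ≥ 1 ∧ (8*m ≤ -7 ∨ 12*m ≤ 2)


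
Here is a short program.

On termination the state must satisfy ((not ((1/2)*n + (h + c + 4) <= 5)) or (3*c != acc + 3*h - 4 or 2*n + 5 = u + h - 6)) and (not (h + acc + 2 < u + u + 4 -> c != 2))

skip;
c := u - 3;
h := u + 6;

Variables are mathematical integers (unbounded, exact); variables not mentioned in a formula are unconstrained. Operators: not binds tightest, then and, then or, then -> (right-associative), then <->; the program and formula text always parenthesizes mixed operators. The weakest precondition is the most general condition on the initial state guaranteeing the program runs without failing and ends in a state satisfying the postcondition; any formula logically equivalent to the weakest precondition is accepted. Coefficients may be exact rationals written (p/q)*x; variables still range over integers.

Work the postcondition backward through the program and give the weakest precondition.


Working backward. After the program, the postcondition ((not ((1/2)*n + (h + c + 4) <= 5)) or (3*c != acc + 3*h - 4 or 2*n + 5 = u + h - 6)) and (not (h + acc + 2 < u + u + 4 -> c != 2)) must hold; in canonical form it is ((not (c + h + (1/2)*n <= 1)) or 3*c != acc + 3*h - 4 or 2*n = h + u - 11) and (not (acc + h < 2*u + 2 -> c != 2)).
Before h := u + 6: ((not (c + (1/2)*n + u <= -5)) or 3*c != acc + 3*u + 14 or 2*n = 2*u - 5) and (not (acc < u - 4 -> c != 2))
Before c := u - 3: ((not ((1/2)*n + 2*u <= -2)) or acc != -23 or 2*n = 2*u - 5) and (not (acc < u - 4 -> u != 5))
Before skip: ((not ((1/2)*n + 2*u <= -2)) or acc != -23 or 2*n = 2*u - 5) and (not (acc < u - 4 -> u != 5))
Answer: WP = ((not ((1/2)*n + 2*u <= -2)) or acc != -23 or 2*n = 2*u - 5) and (not (acc < u - 4 -> u != 5))


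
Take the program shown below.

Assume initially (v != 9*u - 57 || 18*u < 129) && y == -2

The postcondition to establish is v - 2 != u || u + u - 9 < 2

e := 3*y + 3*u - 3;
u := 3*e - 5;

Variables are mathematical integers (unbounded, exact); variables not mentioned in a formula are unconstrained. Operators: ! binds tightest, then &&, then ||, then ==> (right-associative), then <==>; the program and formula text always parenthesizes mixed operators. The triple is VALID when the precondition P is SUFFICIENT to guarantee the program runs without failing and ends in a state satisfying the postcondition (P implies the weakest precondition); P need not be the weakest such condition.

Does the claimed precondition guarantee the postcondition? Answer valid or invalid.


Working backward. After the program, the postcondition v - 2 != u || u + u - 9 < 2 must hold; in canonical form it is v != u + 2 || 2*u < 11.
Before u := 3*e - 5: v != 3*e - 3 || 6*e < 21
Before e := 3*y + 3*u - 3: v != 9*u + 9*y - 12 || 18*u + 18*y < 39
The weakest precondition is v != 9*u + 9*y - 12 || 18*u + 18*y < 39.
Check whether (v != 9*u - 57 || 18*u < 129) && y == -2 implies it.
Countermodel: at the initial state u = 5, v = 15, y = -2, the precondition holds but the weakest precondition fails.
Answer: invalid


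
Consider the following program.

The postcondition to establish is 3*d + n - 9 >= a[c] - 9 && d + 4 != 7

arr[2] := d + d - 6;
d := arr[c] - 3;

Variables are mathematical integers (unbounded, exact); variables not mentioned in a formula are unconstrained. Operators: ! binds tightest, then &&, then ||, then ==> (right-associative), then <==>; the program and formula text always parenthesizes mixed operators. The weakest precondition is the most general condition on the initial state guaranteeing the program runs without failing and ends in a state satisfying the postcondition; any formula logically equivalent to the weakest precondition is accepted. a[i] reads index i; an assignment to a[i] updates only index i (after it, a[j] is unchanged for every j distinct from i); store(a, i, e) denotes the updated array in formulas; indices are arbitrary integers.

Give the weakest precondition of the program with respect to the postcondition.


Working backward. After the program, the postcondition 3*d + n - 9 >= a[c] - 9 && d + 4 != 7 must hold; in canonical form it is 3*d + n >= a[c] && d != 3.
Before d := arr[c] - 3: 3*arr[c] + n >= a[c] + 9 && arr[c] != 6
Before arr[2] := d + d - 6: 3*store(arr, 2, 2*d - 6)[c] + n >= a[c] + 9 && store(arr, 2, 2*d - 6)[c] != 6
Answer: WP = 3*store(arr, 2, 2*d - 6)[c] + n >= a[c] + 9 && store(arr, 2, 2*d - 6)[c] != 6


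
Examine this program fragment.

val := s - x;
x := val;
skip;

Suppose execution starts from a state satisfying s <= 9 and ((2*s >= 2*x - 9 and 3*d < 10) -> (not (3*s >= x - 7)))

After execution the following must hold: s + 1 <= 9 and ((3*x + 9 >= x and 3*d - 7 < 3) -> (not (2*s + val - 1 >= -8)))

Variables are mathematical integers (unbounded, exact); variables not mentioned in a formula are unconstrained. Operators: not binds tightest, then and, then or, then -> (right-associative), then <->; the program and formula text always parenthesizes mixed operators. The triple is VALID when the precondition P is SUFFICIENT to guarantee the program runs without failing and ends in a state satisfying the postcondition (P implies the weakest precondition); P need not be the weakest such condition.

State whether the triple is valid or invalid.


Working backward. After the program, the postcondition s + 1 <= 9 and ((3*x + 9 >= x and 3*d - 7 < 3) -> (not (2*s + val - 1 >= -8))) must hold; in canonical form it is s <= 8 and ((2*x >= -9 and 3*d < 10) -> (not (2*s + val >= -7))).
Before skip: s <= 8 and ((2*x >= -9 and 3*d < 10) -> (not (2*s + val >= -7)))
Before x := val: s <= 8 and ((2*val >= -9 and 3*d < 10) -> (not (2*s + val >= -7)))
Before val := s - x: s <= 8 and ((2*s >= 2*x - 9 and 3*d < 10) -> (not (3*s >= x - 7)))
The weakest precondition is s <= 8 and ((2*s >= 2*x - 9 and 3*d < 10) -> (not (3*s >= x - 7))).
Check whether s <= 9 and ((2*s >= 2*x - 9 and 3*d < 10) -> (not (3*s >= x - 7))) implies it.
Countermodel: at the initial state d = 3, s = 9, x = 35, the precondition holds but the weakest precondition fails.
Answer: invalid


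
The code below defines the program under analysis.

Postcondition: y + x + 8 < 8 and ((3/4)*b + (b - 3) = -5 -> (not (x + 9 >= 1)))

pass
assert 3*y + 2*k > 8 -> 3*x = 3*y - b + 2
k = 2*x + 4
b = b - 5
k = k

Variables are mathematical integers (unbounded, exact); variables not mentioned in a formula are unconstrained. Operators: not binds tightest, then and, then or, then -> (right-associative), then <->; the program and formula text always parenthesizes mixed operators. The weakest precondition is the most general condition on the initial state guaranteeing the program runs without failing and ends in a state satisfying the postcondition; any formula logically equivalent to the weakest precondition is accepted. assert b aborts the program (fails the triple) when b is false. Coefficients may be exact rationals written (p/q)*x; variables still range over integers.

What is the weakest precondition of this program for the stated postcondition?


Working backward. After the program, the postcondition y + x + 8 < 8 and ((3/4)*b + (b - 3) = -5 -> (not (x + 9 >= 1))) must hold; in canonical form it is x + y < 0 and ((7/4)*b = -2 -> (not (x >= -8))).
Before k := k: x + y < 0 and ((7/4)*b = -2 -> (not (x >= -8)))
Before b := b - 5: x + y < 0 and ((7/4)*b = 27/4 -> (not (x >= -8)))
Before k := 2*x + 4: x + y < 0 and ((7/4)*b = 27/4 -> (not (x >= -8)))
Before assert 3*y + 2*k > 8 -> 3*x = 3*y - b + 2: (2*k + 3*y > 8 -> b + 3*x = 3*y + 2) and x + y < 0 and ((7/4)*b = 27/4 -> (not (x >= -8)))
Before skip: (2*k + 3*y > 8 -> b + 3*x = 3*y + 2) and x + y < 0 and ((7/4)*b = 27/4 -> (not (x >= -8)))
Answer: WP = (2*k + 3*y > 8 -> b + 3*x = 3*y + 2) and x + y < 0 and ((7/4)*b = 27/4 -> (not (x >= -8)))


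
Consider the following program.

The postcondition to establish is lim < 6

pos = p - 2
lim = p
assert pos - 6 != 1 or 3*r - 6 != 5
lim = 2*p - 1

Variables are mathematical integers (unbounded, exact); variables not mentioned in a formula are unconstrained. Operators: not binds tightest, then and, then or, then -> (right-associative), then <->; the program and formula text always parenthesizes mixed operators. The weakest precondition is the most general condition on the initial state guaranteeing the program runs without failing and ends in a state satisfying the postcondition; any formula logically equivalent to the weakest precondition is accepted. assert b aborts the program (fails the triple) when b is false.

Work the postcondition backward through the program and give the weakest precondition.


Working backward. After the program, lim < 6 must hold.
Before lim := 2*p - 1: 2*p < 7
Before assert pos - 6 != 1 or 3*r - 6 != 5: (pos != 7 or 3*r != 11) and 2*p < 7
Before lim := p: (pos != 7 or 3*r != 11) and 2*p < 7
Before pos := p - 2: (p != 9 or 3*r != 11) and 2*p < 7
Answer: WP = (p != 9 or 3*r != 11) and 2*p < 7


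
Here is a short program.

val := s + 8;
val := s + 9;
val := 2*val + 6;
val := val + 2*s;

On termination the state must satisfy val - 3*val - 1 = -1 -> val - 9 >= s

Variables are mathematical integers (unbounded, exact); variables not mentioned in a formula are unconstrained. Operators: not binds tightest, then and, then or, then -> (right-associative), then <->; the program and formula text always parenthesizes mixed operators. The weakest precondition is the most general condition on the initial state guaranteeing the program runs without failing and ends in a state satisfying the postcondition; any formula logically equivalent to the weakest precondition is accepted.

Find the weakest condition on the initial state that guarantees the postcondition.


Working backward. After the program, the postcondition val - 3*val - 1 = -1 -> val - 9 >= s must hold; in canonical form it is 2*val = 0 -> val >= s + 9.
Before val := val + 2*s: 4*s + 2*val = 0 -> s + val >= 9
Before val := 2*val + 6: 4*s + 4*val = -12 -> s + 2*val >= 3
Before val := s + 9: 8*s = -48 -> 3*s >= -15
Before val := s + 8: 8*s = -48 -> 3*s >= -15
Answer: WP = 8*s = -48 -> 3*s >= -15


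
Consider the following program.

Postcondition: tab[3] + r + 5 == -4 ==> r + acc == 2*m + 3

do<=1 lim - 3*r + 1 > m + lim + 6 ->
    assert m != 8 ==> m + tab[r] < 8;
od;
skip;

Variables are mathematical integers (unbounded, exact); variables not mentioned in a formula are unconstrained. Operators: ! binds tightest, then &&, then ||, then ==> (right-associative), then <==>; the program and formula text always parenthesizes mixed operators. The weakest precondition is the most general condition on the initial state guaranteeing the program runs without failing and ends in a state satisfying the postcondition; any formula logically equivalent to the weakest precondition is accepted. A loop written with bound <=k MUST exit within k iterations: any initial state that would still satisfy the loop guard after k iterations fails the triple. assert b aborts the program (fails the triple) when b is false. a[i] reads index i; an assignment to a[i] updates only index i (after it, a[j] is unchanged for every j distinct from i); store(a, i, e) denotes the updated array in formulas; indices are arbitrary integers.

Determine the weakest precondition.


Working backward. After the program, the postcondition tab[3] + r + 5 == -4 ==> r + acc == 2*m + 3 must hold; in canonical form it is tab[3] + r == -9 ==> acc + r == 2*m + 3.
Before skip: tab[3] + r == -9 ==> acc + r == 2*m + 3
Before the loop (bound <=1), unroll the exhaustion recursion (WP_0 = exit-now case; WP_j = one more guarded iteration, up to j = 1):
  WP_0: (!(m + 3*r < -5)) && (tab[3] + r == -9 ==> acc + r == 2*m + 3)
  WP_1: (m + 3*r < -5 ==> ((m != 8 ==> tab[r] + m < 8) && (!(m + 3*r < -5)) && (tab[3] + r == -9 ==> acc + r == 2*m + 3))) && ((!(m + 3*r < -5)) ==> (tab[3] + r == -9 ==> acc + r == 2*m + 3))
So before the loop: (m + 3*r < -5 ==> ((m != 8 ==> tab[r] + m < 8) && (!(m + 3*r < -5)) && (tab[3] + r == -9 ==> acc + r == 2*m + 3))) && ((!(m + 3*r < -5)) ==> (tab[3] + r == -9 ==> acc + r == 2*m + 3))
Answer: WP = (m + 3*r < -5 ==> ((m != 8 ==> tab[r] + m < 8) && (!(m + 3*r < -5)) && (tab[3] + r == -9 ==> acc + r == 2*m + 3))) && ((!(m + 3*r < -5)) ==> (tab[3] + r == -9 ==> acc + r == 2*m + 3))
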